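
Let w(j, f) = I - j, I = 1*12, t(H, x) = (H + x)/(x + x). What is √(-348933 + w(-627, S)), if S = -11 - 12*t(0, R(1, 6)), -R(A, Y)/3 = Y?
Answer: I*√348294 ≈ 590.16*I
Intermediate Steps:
R(A, Y) = -3*Y
t(H, x) = (H + x)/(2*x) (t(H, x) = (H + x)/((2*x)) = (H + x)*(1/(2*x)) = (H + x)/(2*x))
I = 12
S = -17 (S = -11 - 6*(0 - 3*6)/((-3*6)) = -11 - 6*(0 - 18)/(-18) = -11 - 6*(-1)*(-18)/18 = -11 - 12*½ = -11 - 6 = -17)
w(j, f) = 12 - j
√(-348933 + w(-627, S)) = √(-348933 + (12 - 1*(-627))) = √(-348933 + (12 + 627)) = √(-348933 + 639) = √(-348294) = I*√348294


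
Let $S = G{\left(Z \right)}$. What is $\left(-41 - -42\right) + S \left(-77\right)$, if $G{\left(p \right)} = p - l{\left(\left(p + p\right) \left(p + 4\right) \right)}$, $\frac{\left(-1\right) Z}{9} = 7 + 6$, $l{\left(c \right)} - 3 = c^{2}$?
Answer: $53836820269$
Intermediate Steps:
$l{\left(c \right)} = 3 + c^{2}$
$Z = -117$ ($Z = - 9 \left(7 + 6\right) = \left(-9\right) 13 = -117$)
$G{\left(p \right)} = -3 + p - 4 p^{2} \left(4 + p\right)^{2}$ ($G{\left(p \right)} = p - \left(3 + \left(\left(p + p\right) \left(p + 4\right)\right)^{2}\right) = p - \left(3 + \left(2 p \left(4 + p\right)\right)^{2}\right) = p - \left(3 + 4 p^{2} \left(4 + p\right)^{2}\right) = -3 + p - 4 p^{2} \left(4 + p\right)^{2}$)
$S = -699179484$ ($S = -3 - 117 - 4 \left(-117\right)^{2} \left(4 - 117\right)^{2} = -3 - 117 - 54756 \left(-113\right)^{2} = -3 - 117 - 54756 \cdot 12769 = -3 - 117 - 699179364 = -699179484$)
$\left(-41 - -42\right) + S \left(-77\right) = \left(-41 - -42\right) - -53836820268 = \left(-41 + 42\right) + 53836820268 = 1 + 53836820268 = 53836820269$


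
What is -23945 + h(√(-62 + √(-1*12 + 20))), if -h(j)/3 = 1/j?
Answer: -23945 + 3*I*√2/(2*√(31 - √2)) ≈ -23945.0 + 0.39*I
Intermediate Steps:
h(j) = -3/j
-23945 + h(√(-62 + √(-1*12 + 20))) = -23945 - 3/√(-62 + √(-1*12 + 20)) = -23945 - 3/√(-62 + √(-12 + 20)) = -23945 - 3/√(-62 + √8) = -23945 - 3/√(-62 + 2*√2)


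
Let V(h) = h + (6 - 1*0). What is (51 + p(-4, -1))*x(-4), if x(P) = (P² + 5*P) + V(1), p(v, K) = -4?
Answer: 141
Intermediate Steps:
V(h) = 6 + h (V(h) = h + (6 + 0) = h + 6 = 6 + h)
x(P) = 7 + P² + 5*P (x(P) = (P² + 5*P) + (6 + 1) = (P² + 5*P) + 7 = 7 + P² + 5*P)
(51 + p(-4, -1))*x(-4) = (51 - 4)*(7 + (-4)² + 5*(-4)) = 47*(7 + 16 - 20) = 47*3 = 141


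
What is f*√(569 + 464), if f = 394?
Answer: 394*√1033 ≈ 12663.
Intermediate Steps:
f*√(569 + 464) = 394*√(569 + 464) = 394*√1033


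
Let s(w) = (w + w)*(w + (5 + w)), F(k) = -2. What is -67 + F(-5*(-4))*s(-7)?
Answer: -319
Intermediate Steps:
s(w) = 2*w*(5 + 2*w) (s(w) = (2*w)*(5 + 2*w) = 2*w*(5 + 2*w))
-67 + F(-5*(-4))*s(-7) = -67 - 4*(-7)*(5 + 2*(-7)) = -67 - 4*(-7)*(5 - 14) = -67 - 4*(-7)*(-9) = -67 - 2*126 = -67 - 252 = -319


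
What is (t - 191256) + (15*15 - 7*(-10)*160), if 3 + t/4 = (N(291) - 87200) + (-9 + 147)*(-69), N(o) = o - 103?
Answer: -565979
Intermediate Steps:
N(o) = -103 + o
t = -386148 (t = -12 + 4*(((-103 + 291) - 87200) + (-9 + 147)*(-69)) = -12 + 4*((188 - 87200) + 138*(-69)) = -12 + 4*(-87012 - 9522) = -12 + 4*(-96534) = -12 - 386136 = -386148)
(t - 191256) + (15*15 - 7*(-10)*160) = (-386148 - 191256) + (15*15 - 7*(-10)*160) = -577404 + (225 + 70*160) = -577404 + (225 + 11200) = -577404 + 11425 = -565979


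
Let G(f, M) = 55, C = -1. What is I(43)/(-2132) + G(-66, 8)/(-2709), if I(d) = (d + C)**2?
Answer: -1223984/1443897 ≈ -0.84769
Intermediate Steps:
I(d) = (-1 + d)**2 (I(d) = (d - 1)**2 = (-1 + d)**2)
I(43)/(-2132) + G(-66, 8)/(-2709) = (-1 + 43)**2/(-2132) + 55/(-2709) = 42**2*(-1/2132) + 55*(-1/2709) = 1764*(-1/2132) - 55/2709 = -441/533 - 55/2709 = -1223984/1443897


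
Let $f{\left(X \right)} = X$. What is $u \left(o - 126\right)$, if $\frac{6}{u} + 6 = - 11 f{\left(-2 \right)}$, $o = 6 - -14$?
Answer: $- \frac{159}{4} \approx -39.75$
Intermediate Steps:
$o = 20$ ($o = 6 + 14 = 20$)
$u = \frac{3}{8}$ ($u = \frac{6}{-6 - -22} = \frac{6}{-6 + 22} = \frac{6}{16} = 6 \cdot \frac{1}{16} = \frac{3}{8} \approx 0.375$)
$u \left(o - 126\right) = \frac{3 \left(20 - 126\right)}{8} = \frac{3}{8} \left(-106\right) = - \frac{159}{4}$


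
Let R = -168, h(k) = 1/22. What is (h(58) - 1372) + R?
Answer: -33879/22 ≈ -1540.0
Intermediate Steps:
h(k) = 1/22
(h(58) - 1372) + R = (1/22 - 1372) - 168 = -30183/22 - 168 = -33879/22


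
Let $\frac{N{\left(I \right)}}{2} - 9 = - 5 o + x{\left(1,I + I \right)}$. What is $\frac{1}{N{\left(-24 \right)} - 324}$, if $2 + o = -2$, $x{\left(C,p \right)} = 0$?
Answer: $- \frac{1}{266} \approx -0.0037594$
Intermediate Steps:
$o = -4$ ($o = -2 - 2 = -4$)
$N{\left(I \right)} = 58$ ($N{\left(I \right)} = 18 + 2 \left(\left(-5\right) \left(-4\right) + 0\right) = 18 + 2 \left(20 + 0\right) = 18 + 2 \cdot 20 = 18 + 40 = 58$)
$\frac{1}{N{\left(-24 \right)} - 324} = \frac{1}{58 - 324} = \frac{1}{-266} = - \frac{1}{266}$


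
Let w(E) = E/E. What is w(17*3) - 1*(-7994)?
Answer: 7995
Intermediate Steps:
w(E) = 1
w(17*3) - 1*(-7994) = 1 - 1*(-7994) = 1 + 7994 = 7995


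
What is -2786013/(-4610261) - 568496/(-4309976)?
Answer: 1828570512893/2483764282967 ≈ 0.73621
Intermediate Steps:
-2786013/(-4610261) - 568496/(-4309976) = -2786013*(-1/4610261) - 568496*(-1/4309976) = 2786013/4610261 + 71062/538747 = 1828570512893/2483764282967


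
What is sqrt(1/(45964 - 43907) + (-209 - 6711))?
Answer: I*sqrt(241985463)/187 ≈ 83.187*I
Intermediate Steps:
sqrt(1/(45964 - 43907) + (-209 - 6711)) = sqrt(1/2057 - 6920) = sqrt(-14234439/2057) = I*sqrt(241985463)/187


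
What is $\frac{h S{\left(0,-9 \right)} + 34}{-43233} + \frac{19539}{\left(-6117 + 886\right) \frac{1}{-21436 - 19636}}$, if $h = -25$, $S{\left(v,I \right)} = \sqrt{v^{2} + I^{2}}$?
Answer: $\frac{34694734596385}{226151823} \approx 1.5341 \cdot 10^{5}$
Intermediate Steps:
$S{\left(v,I \right)} = \sqrt{I^{2} + v^{2}}$
$\frac{h S{\left(0,-9 \right)} + 34}{-43233} + \frac{19539}{\left(-6117 + 886\right) \frac{1}{-21436 - 19636}} = \frac{- 25 \sqrt{\left(-9\right)^{2} + 0^{2}} + 34}{-43233} + \frac{19539}{\left(-6117 + 886\right) \frac{1}{-21436 - 19636}} = \left(- 25 \sqrt{81 + 0} + 34\right) \left(- \frac{1}{43233}\right) + \frac{19539}{\left(-5231\right) \frac{1}{-41072}} = \left(- 25 \sqrt{81} + 34\right) \left(- \frac{1}{43233}\right) + \frac{19539}{\left(-5231\right) \left(- \frac{1}{41072}\right)} = \left(\left(-25\right) 9 + 34\right) \left(- \frac{1}{43233}\right) + \frac{19539}{\frac{5231}{41072}} = \left(-225 + 34\right) \left(- \frac{1}{43233}\right) + 19539 \cdot \frac{41072}{5231} = \left(-191\right) \left(- \frac{1}{43233}\right) + \frac{802505808}{5231} = \frac{191}{43233} + \frac{802505808}{5231} = \frac{34694734596385}{226151823}$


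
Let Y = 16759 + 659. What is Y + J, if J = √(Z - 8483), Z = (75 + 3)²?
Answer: 17418 + I*√2399 ≈ 17418.0 + 48.98*I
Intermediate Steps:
Z = 6084 (Z = 78² = 6084)
J = I*√2399 (J = √(6084 - 8483) = √(-2399) = I*√2399 ≈ 48.98*I)
Y = 17418
Y + J = 17418 + I*√2399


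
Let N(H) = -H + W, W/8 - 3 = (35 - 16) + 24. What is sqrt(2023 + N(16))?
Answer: 5*sqrt(95) ≈ 48.734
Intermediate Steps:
W = 368 (W = 24 + 8*((35 - 16) + 24) = 24 + 8*(19 + 24) = 24 + 8*43 = 24 + 344 = 368)
N(H) = 368 - H (N(H) = -H + 368 = 368 - H)
sqrt(2023 + N(16)) = sqrt(2023 + (368 - 1*16)) = sqrt(2023 + (368 - 16)) = sqrt(2023 + 352) = sqrt(2375) = 5*sqrt(95)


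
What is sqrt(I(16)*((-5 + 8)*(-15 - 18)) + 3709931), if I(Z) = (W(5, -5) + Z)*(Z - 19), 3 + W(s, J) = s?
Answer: sqrt(3715277) ≈ 1927.5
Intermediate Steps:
W(s, J) = -3 + s
I(Z) = (-19 + Z)*(2 + Z) (I(Z) = ((-3 + 5) + Z)*(Z - 19) = (2 + Z)*(-19 + Z) = (-19 + Z)*(2 + Z))
sqrt(I(16)*((-5 + 8)*(-15 - 18)) + 3709931) = sqrt((-38 + 16**2 - 17*16)*((-5 + 8)*(-15 - 18)) + 3709931) = sqrt((-38 + 256 - 272)*(3*(-33)) + 3709931) = sqrt(-54*(-99) + 3709931) = sqrt(5346 + 3709931) = sqrt(3715277)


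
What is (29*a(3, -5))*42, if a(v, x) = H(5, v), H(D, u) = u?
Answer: 3654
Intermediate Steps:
a(v, x) = v
(29*a(3, -5))*42 = (29*3)*42 = 87*42 = 3654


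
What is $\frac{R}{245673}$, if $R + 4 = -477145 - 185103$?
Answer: $- \frac{662252}{245673} \approx -2.6957$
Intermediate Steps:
$R = -662252$ ($R = -4 - 662248 = -662252$)
$\frac{R}{245673} = - \frac{662252}{245673}$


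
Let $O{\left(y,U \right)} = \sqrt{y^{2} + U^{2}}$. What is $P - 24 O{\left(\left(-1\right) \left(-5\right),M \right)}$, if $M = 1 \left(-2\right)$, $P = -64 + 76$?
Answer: $12 - 24 \sqrt{29} \approx -117.24$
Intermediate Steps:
$P = 12$
$M = -2$
$O{\left(y,U \right)} = \sqrt{U^{2} + y^{2}}$
$P - 24 O{\left(\left(-1\right) \left(-5\right),M \right)} = 12 - 24 \sqrt{\left(-2\right)^{2} + \left(\left(-1\right) \left(-5\right)\right)^{2}} = 12 - 24 \sqrt{4 + 5^{2}} = 12 - 24 \sqrt{4 + 25} = 12 - 24 \sqrt{29}$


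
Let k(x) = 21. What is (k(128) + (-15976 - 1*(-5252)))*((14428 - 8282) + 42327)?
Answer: -518806519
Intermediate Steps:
(k(128) + (-15976 - 1*(-5252)))*((14428 - 8282) + 42327) = (21 + (-15976 - 1*(-5252)))*((14428 - 8282) + 42327) = (21 + (-15976 + 5252))*(6146 + 42327) = (21 - 10724)*48473 = -10703*48473 = -518806519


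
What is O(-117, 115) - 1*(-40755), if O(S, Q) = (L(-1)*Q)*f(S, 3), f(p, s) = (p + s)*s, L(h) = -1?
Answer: 80085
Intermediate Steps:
f(p, s) = s*(p + s)
O(S, Q) = -Q*(9 + 3*S) (O(S, Q) = (-Q)*(3*(S + 3)) = (-Q)*(3*(3 + S)) = (-Q)*(9 + 3*S) = -Q*(9 + 3*S))
O(-117, 115) - 1*(-40755) = -3*115*(3 - 117) - 1*(-40755) = -3*115*(-114) + 40755 = 39330 + 40755 = 80085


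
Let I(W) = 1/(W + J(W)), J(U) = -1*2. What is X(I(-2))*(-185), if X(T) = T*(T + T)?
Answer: -185/8 ≈ -23.125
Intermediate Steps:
J(U) = -2
I(W) = 1/(-2 + W) (I(W) = 1/(W - 2) = 1/(-2 + W))
X(T) = 2*T**2 (X(T) = T*(2*T) = 2*T**2)
X(I(-2))*(-185) = (2*(1/(-2 - 2))**2)*(-185) = (2*(1/(-4))**2)*(-185) = (2*(-1/4)**2)*(-185) = (2*(1/16))*(-185) = (1/8)*(-185) = -185/8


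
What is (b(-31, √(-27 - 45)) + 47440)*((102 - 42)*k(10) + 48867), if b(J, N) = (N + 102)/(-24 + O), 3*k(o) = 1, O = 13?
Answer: 25506205606/11 - 293322*I*√2/11 ≈ 2.3187e+9 - 37711.0*I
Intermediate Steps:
k(o) = ⅓ (k(o) = (⅓)*1 = ⅓)
b(J, N) = -102/11 - N/11 (b(J, N) = (N + 102)/(-24 + 13) = (102 + N)/(-11) = (102 + N)*(-1/11) = -102/11 - N/11)
(b(-31, √(-27 - 45)) + 47440)*((102 - 42)*k(10) + 48867) = ((-102/11 - √(-27 - 45)/11) + 47440)*((102 - 42)*(⅓) + 48867) = ((-102/11 - 6*I*√2/11) + 47440)*(60*(⅓) + 48867) = ((-102/11 - 6*I*√2/11) + 47440)*(20 + 48867) = ((-102/11 - 6*I*√2/11) + 47440)*48887 = (521738/11 - 6*I*√2/11)*48887 = 25506205606/11 - 293322*I*√2/11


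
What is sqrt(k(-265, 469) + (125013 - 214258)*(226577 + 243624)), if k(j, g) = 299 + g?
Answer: I*sqrt(41963087477) ≈ 2.0485e+5*I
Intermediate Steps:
sqrt(k(-265, 469) + (125013 - 214258)*(226577 + 243624)) = sqrt((299 + 469) + (125013 - 214258)*(226577 + 243624)) = sqrt(768 - 89245*470201) = sqrt(768 - 41963088245) = sqrt(-41963087477) = I*sqrt(41963087477)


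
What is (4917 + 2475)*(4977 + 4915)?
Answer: 73121664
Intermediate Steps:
(4917 + 2475)*(4977 + 4915) = 7392*9892 = 73121664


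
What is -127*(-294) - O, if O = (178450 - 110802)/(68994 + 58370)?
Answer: 1188862346/31841 ≈ 37338.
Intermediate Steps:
O = 16912/31841 (O = 67648/127364 = 67648*(1/127364) = 16912/31841 ≈ 0.53114)
-127*(-294) - O = -127*(-294) - 1*16912/31841 = 37338 - 16912/31841 = 1188862346/31841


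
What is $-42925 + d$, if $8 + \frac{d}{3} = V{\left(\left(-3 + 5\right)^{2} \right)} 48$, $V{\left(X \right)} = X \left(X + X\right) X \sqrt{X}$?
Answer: $-6085$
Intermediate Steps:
$V{\left(X \right)} = 2 X^{\frac{7}{2}}$ ($V{\left(X \right)} = X 2 X X \sqrt{X} = 2 X^{2} X \sqrt{X} = 2 X^{3} \sqrt{X} = 2 X^{\frac{7}{2}}$)
$d = 36840$ ($d = -24 + 3 \cdot 2 \left(\left(-3 + 5\right)^{2}\right)^{\frac{7}{2}} \cdot 48 = -24 + 3 \cdot 2 \left(2^{2}\right)^{\frac{7}{2}} \cdot 48 = -24 + 3 \cdot 2 \cdot 4^{\frac{7}{2}} \cdot 48 = -24 + 3 \cdot 2 \cdot 128 \cdot 48 = -24 + 3 \cdot 256 \cdot 48 = -24 + 3 \cdot 12288 = -24 + 36864 = 36840$)
$-42925 + d = -42925 + 36840 = -6085$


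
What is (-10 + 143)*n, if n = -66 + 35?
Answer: -4123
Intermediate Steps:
n = -31
(-10 + 143)*n = (-10 + 143)*(-31) = 133*(-31) = -4123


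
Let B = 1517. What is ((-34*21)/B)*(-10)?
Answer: 7140/1517 ≈ 4.7067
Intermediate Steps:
((-34*21)/B)*(-10) = (-34*21/1517)*(-10) = -714*1/1517*(-10) = -714/1517*(-10) = 7140/1517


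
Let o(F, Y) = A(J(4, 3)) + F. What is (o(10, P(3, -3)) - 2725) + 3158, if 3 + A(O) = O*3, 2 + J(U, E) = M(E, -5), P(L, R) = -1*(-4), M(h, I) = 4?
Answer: 446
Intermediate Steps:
P(L, R) = 4
J(U, E) = 2 (J(U, E) = -2 + 4 = 2)
A(O) = -3 + 3*O (A(O) = -3 + O*3 = -3 + 3*O)
o(F, Y) = 3 + F (o(F, Y) = (-3 + 3*2) + F = (-3 + 6) + F = 3 + F)
(o(10, P(3, -3)) - 2725) + 3158 = ((3 + 10) - 2725) + 3158 = (13 - 2725) + 3158 = -2712 + 3158 = 446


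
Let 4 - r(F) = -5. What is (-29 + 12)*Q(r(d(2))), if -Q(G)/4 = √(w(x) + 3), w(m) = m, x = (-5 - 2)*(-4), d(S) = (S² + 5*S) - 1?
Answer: 68*√31 ≈ 378.61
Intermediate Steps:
d(S) = -1 + S² + 5*S
r(F) = 9 (r(F) = 4 - 1*(-5) = 4 + 5 = 9)
x = 28 (x = -7*(-4) = 28)
Q(G) = -4*√31 (Q(G) = -4*√(28 + 3) = -4*√31)
(-29 + 12)*Q(r(d(2))) = (-29 + 12)*(-4*√31) = -(-68)*√31 = 68*√31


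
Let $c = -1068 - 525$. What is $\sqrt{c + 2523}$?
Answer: $\sqrt{930} \approx 30.496$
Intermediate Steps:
$c = -1593$
$\sqrt{c + 2523} = \sqrt{-1593 + 2523} = \sqrt{930}$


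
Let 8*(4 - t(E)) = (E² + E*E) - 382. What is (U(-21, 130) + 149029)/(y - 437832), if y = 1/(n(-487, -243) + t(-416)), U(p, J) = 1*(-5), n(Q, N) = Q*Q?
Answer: -28904210712/84920471765 ≈ -0.34037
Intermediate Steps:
t(E) = 207/4 - E²/4 (t(E) = 4 - ((E² + E*E) - 382)/8 = 4 - ((E² + E²) - 382)/8 = 4 - (2*E² - 382)/8 = 4 - (-382 + 2*E²)/8 = 4 + (191/4 - E²/4) = 207/4 - E²/4)
n(Q, N) = Q²
U(p, J) = -5
y = 4/775827 (y = 1/((-487)² + (207/4 - ¼*(-416)²)) = 1/(237169 + (207/4 - ¼*173056)) = 1/(237169 + (207/4 - 43264)) = 1/(237169 - 172849/4) = 1/(775827/4) = 4/775827 ≈ 5.1558e-6)
(U(-21, 130) + 149029)/(y - 437832) = (-5 + 149029)/(4/775827 - 437832) = 149024/(-339681887060/775827) = 149024*(-775827/339681887060) = -28904210712/84920471765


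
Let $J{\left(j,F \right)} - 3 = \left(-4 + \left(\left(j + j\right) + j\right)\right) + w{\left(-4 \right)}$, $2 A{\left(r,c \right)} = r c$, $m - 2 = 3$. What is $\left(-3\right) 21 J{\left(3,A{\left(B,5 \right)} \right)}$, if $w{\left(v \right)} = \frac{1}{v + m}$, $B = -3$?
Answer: $-567$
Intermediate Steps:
$m = 5$ ($m = 2 + 3 = 5$)
$A{\left(r,c \right)} = \frac{c r}{2}$ ($A{\left(r,c \right)} = \frac{r c}{2} = \frac{c r}{2}$)
$w{\left(v \right)} = \frac{1}{5 + v}$ ($w{\left(v \right)} = \frac{1}{v + 5} = \frac{1}{5 + v}$)
$J{\left(j,F \right)} = 3 j$ ($J{\left(j,F \right)} = 3 + \left(\left(-4 + \left(\left(j + j\right) + j\right)\right) + \frac{1}{5 - 4}\right) = 3 + \left(\left(-4 + \left(2 j + j\right)\right) + 1^{-1}\right) = 3 + \left(\left(-4 + 3 j\right) + 1\right) = 3 + \left(-3 + 3 j\right) = 3 j$)
$\left(-3\right) 21 J{\left(3,A{\left(B,5 \right)} \right)} = \left(-3\right) 21 \cdot 3 \cdot 3 = \left(-63\right) 9 = -567$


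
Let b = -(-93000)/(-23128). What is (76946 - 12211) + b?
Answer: 187137260/2891 ≈ 64731.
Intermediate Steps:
b = -11625/2891 (b = -(-93000)*(-1)/23128 = -3*3875/2891 = -11625/2891 ≈ -4.0211)
(76946 - 12211) + b = (76946 - 12211) - 11625/2891 = 64735 - 11625/2891 = 187137260/2891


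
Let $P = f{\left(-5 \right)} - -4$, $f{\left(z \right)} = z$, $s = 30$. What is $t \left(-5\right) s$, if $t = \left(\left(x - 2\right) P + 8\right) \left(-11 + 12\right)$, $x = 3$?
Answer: $-1050$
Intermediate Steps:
$P = -1$ ($P = -5 - -4 = -5 + 4 = -1$)
$t = 7$ ($t = \left(\left(3 - 2\right) \left(-1\right) + 8\right) \left(-11 + 12\right) = \left(1 \left(-1\right) + 8\right) 1 = \left(-1 + 8\right) 1 = 7 \cdot 1 = 7$)
$t \left(-5\right) s = 7 \left(-5\right) 30 = \left(-35\right) 30 = -1050$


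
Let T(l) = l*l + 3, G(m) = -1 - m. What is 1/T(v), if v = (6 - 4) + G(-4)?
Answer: 1/28 ≈ 0.035714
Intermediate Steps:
v = 5 (v = (6 - 4) + (-1 - 1*(-4)) = 2 + (-1 + 4) = 2 + 3 = 5)
T(l) = 3 + l² (T(l) = l² + 3 = 3 + l²)
1/T(v) = 1/(3 + 5²) = 1/(3 + 25) = 1/28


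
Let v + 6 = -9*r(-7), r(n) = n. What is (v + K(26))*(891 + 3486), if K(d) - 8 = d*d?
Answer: 3243357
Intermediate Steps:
K(d) = 8 + d**2 (K(d) = 8 + d*d = 8 + d**2)
v = 57 (v = -6 - 9*(-7) = -6 + 63 = 57)
(v + K(26))*(891 + 3486) = (57 + (8 + 26**2))*(891 + 3486) = (57 + (8 + 676))*4377 = (57 + 684)*4377 = 741*4377 = 3243357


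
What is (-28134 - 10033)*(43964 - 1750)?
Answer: -1611181738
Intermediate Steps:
(-28134 - 10033)*(43964 - 1750) = -38167*42214 = -1611181738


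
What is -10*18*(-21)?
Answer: 3780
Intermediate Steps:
-10*18*(-21) = -180*(-21) = 3780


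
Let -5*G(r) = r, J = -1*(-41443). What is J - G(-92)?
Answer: 207123/5 ≈ 41425.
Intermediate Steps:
J = 41443
G(r) = -r/5
J - G(-92) = 41443 - (-1)*(-92)/5 = 41443 - 1*92/5 = 41443 - 92/5 = 207123/5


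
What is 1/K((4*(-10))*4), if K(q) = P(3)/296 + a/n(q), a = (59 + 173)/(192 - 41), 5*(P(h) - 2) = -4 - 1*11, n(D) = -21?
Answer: -938616/71843 ≈ -13.065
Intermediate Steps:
P(h) = -1 (P(h) = 2 + (-4 - 1*11)/5 = 2 + (-4 - 11)/5 = 2 + (⅕)*(-15) = 2 - 3 = -1)
a = 232/151 ≈ 1.5364
K(q) = -71843/938616 (K(q) = -1/296 + (232/151)/(-21) = -1*1/296 + (232/151)*(-1/21) = -1/296 - 232/3171 = -71843/938616)
1/K((4*(-10))*4) = 1/(-71843/938616) = -938616/71843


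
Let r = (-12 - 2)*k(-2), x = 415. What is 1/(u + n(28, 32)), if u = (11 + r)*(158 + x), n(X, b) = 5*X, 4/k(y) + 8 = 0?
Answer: 1/10454 ≈ 9.5657e-5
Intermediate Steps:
k(y) = -½ (k(y) = 4/(-8 + 0) = 4/(-8) = 4*(-⅛) = -½)
r = 7 (r = (-12 - 2)*(-½) = -14*(-½) = 7)
u = 10314 (u = (11 + 7)*(158 + 415) = 18*573 = 10314)
1/(u + n(28, 32)) = 1/(10314 + 5*28) = 1/(10314 + 140) = 1/10454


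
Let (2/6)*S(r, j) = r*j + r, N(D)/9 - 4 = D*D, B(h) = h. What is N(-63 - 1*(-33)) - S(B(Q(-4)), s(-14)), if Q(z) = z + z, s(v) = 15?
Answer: 8520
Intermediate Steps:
Q(z) = 2*z
N(D) = 36 + 9*D² (N(D) = 36 + 9*(D*D) = 36 + 9*D²)
S(r, j) = 3*r + 3*j*r (S(r, j) = 3*(r*j + r) = 3*(j*r + r) = 3*(r + j*r) = 3*r + 3*j*r)
N(-63 - 1*(-33)) - S(B(Q(-4)), s(-14)) = (36 + 9*(-63 - 1*(-33))²) - 3*2*(-4)*(1 + 15) = (36 + 9*(-63 + 33)²) - 3*(-8)*16 = (36 + 9*(-30)²) - 1*(-384) = (36 + 9*900) + 384 = (36 + 8100) + 384 = 8136 + 384 = 8520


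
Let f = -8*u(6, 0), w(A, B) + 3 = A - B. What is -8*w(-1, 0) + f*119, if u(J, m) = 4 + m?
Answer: -3776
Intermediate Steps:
w(A, B) = -3 + A - B (w(A, B) = -3 + (A - B) = -3 + A - B)
f = -32 (f = -8*(4 + 0) = -8*4 = -32)
-8*w(-1, 0) + f*119 = -8*(-3 - 1 - 1*0) - 32*119 = -8*(-3 - 1 + 0) - 3808 = -8*(-4) - 3808 = 32 - 3808 = -3776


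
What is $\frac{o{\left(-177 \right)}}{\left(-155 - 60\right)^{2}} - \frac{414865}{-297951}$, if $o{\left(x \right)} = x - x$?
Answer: $\frac{414865}{297951} \approx 1.3924$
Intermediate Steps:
$o{\left(x \right)} = 0$
$\frac{o{\left(-177 \right)}}{\left(-155 - 60\right)^{2}} - \frac{414865}{-297951} = \frac{0}{\left(-155 - 60\right)^{2}} - \frac{414865}{-297951} = \frac{0}{\left(-215\right)^{2}} - - \frac{414865}{297951} = \frac{0}{46225} + \frac{414865}{297951} = 0 \cdot \frac{1}{46225} + \frac{414865}{297951} = 0 + \frac{414865}{297951} = \frac{414865}{297951}$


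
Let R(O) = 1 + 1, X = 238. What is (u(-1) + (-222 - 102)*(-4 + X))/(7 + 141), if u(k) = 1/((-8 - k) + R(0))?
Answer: -379081/740 ≈ -512.27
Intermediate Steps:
R(O) = 2
u(k) = 1/(-6 - k) (u(k) = 1/((-8 - k) + 2) = 1/(-6 - k))
(u(-1) + (-222 - 102)*(-4 + X))/(7 + 141) = (-1/(6 - 1) + (-222 - 102)*(-4 + 238))/(7 + 141) = (-1/5 - 324*234)/148 = (-1*1/5 - 75816)*(1/148) = (-1/5 - 75816)*(1/148) = -379081/5*1/148 = -379081/740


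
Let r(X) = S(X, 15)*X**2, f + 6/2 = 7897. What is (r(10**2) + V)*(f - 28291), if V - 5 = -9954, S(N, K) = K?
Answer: -2856620247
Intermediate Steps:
f = 7894 (f = -3 + 7897 = 7894)
r(X) = 15*X**2
V = -9949 (V = 5 - 9954 = -9949)
(r(10**2) + V)*(f - 28291) = (15*(10**2)**2 - 9949)*(7894 - 28291) = (15*100**2 - 9949)*(-20397) = (15*10000 - 9949)*(-20397) = (150000 - 9949)*(-20397) = 140051*(-20397) = -2856620247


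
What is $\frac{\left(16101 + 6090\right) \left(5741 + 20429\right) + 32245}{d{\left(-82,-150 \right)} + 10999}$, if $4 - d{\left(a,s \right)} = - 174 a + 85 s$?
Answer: $\frac{16593449}{271} \approx 61230.0$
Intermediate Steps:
$d{\left(a,s \right)} = 4 - 85 s + 174 a$ ($d{\left(a,s \right)} = 4 - \left(- 174 a + 85 s\right) = 4 + \left(- 85 s + 174 a\right) = 4 - 85 s + 174 a$)
$\frac{\left(16101 + 6090\right) \left(5741 + 20429\right) + 32245}{d{\left(-82,-150 \right)} + 10999} = \frac{\left(16101 + 6090\right) \left(5741 + 20429\right) + 32245}{\left(4 - -12750 + 174 \left(-82\right)\right) + 10999} = \frac{22191 \cdot 26170 + 32245}{\left(4 + 12750 - 14268\right) + 10999} = \frac{580738470 + 32245}{-1514 + 10999} = \frac{580770715}{9485} = 580770715 \cdot \frac{1}{9485} = \frac{16593449}{271}$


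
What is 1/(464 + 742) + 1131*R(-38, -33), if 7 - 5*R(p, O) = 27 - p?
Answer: -79111183/6030 ≈ -13120.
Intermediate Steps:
R(p, O) = -4 + p/5 (R(p, O) = 7/5 - (27 - p)/5 = 7/5 + (-27/5 + p/5) = -4 + p/5)
1/(464 + 742) + 1131*R(-38, -33) = 1/(464 + 742) + 1131*(-4 + (⅕)*(-38)) = 1/1206 + 1131*(-4 - 38/5) = 1/1206 + 1131*(-58/5) = 1/1206 - 65598/5 = -79111183/6030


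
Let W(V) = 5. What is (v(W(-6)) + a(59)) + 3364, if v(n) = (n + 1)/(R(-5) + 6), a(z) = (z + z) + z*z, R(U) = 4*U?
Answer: 48738/7 ≈ 6962.6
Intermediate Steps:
a(z) = z**2 + 2*z (a(z) = 2*z + z**2 = z**2 + 2*z)
v(n) = -1/14 - n/14 (v(n) = (n + 1)/(4*(-5) + 6) = (1 + n)/(-20 + 6) = (1 + n)/(-14) = (1 + n)*(-1/14) = -1/14 - n/14)
(v(W(-6)) + a(59)) + 3364 = ((-1/14 - 1/14*5) + 59*(2 + 59)) + 3364 = ((-1/14 - 5/14) + 59*61) + 3364 = (-3/7 + 3599) + 3364 = 25190/7 + 3364 = 48738/7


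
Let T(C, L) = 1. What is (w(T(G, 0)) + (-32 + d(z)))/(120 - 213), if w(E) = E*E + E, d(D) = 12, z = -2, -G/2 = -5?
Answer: 6/31 ≈ 0.19355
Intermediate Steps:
G = 10 (G = -2*(-5) = 10)
w(E) = E + E² (w(E) = E² + E = E + E²)
(w(T(G, 0)) + (-32 + d(z)))/(120 - 213) = (1*(1 + 1) + (-32 + 12))/(120 - 213) = (1*2 - 20)/(-93) = (2 - 20)*(-1/93) = -18*(-1/93) = 6/31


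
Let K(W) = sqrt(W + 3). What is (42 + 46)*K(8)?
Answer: 88*sqrt(11) ≈ 291.86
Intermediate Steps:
K(W) = sqrt(3 + W)
(42 + 46)*K(8) = (42 + 46)*sqrt(3 + 8) = 88*sqrt(11)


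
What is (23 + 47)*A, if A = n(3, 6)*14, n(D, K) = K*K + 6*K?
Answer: 70560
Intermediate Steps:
n(D, K) = K² + 6*K
A = 1008 (A = (6*(6 + 6))*14 = (6*12)*14 = 72*14 = 1008)
(23 + 47)*A = (23 + 47)*1008 = 70*1008 = 70560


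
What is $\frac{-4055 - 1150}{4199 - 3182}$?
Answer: $- \frac{1735}{339} \approx -5.118$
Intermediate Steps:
$\frac{-4055 - 1150}{4199 - 3182} = - \frac{5205}{1017} = \left(-5205\right) \frac{1}{1017} = - \frac{1735}{339}$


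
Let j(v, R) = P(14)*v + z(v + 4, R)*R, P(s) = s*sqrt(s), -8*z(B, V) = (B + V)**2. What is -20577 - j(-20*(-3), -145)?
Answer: -1115961/8 - 840*sqrt(14) ≈ -1.4264e+5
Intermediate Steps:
z(B, V) = -(B + V)**2/8
P(s) = s**(3/2)
j(v, R) = 14*v*sqrt(14) - R*(4 + R + v)**2/8 (j(v, R) = 14**(3/2)*v + (-((v + 4) + R)**2/8)*R = (14*sqrt(14))*v + (-((4 + v) + R)**2/8)*R = 14*v*sqrt(14) + (-(4 + R + v)**2/8)*R = 14*v*sqrt(14) - R*(4 + R + v)**2/8)
-20577 - j(-20*(-3), -145) = -20577 - (14*(-20*(-3))*sqrt(14) - 1/8*(-145)*(4 - 145 - 20*(-3))**2) = -20577 - (14*60*sqrt(14) - 1/8*(-145)*(4 - 145 + 60)**2) = -20577 - (840*sqrt(14) - 1/8*(-145)*(-81)**2) = -20577 - (840*sqrt(14) - 1/8*(-145)*6561) = -20577 - (840*sqrt(14) + 951345/8) = -20577 - (951345/8 + 840*sqrt(14)) = -20577 + (-951345/8 - 840*sqrt(14)) = -1115961/8 - 840*sqrt(14)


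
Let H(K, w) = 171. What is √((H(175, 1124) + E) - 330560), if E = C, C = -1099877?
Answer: I*√1430266 ≈ 1195.9*I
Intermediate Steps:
E = -1099877
√((H(175, 1124) + E) - 330560) = √((171 - 1099877) - 330560) = √(-1099706 - 330560) = √(-1430266) = I*√1430266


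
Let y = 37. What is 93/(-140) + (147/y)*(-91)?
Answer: -1876221/5180 ≈ -362.20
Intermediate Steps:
93/(-140) + (147/y)*(-91) = 93/(-140) + (147/37)*(-91) = 93*(-1/140) + (147*(1/37))*(-91) = -93/140 + (147/37)*(-91) = -93/140 - 13377/37 = -1876221/5180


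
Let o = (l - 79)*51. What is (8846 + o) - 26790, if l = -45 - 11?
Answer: -24829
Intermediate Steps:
l = -56
o = -6885 (o = (-56 - 79)*51 = -135*51 = -6885)
(8846 + o) - 26790 = (8846 - 6885) - 26790 = 1961 - 26790 = -24829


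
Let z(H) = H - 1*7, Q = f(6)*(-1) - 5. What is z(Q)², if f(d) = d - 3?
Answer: 225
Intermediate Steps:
f(d) = -3 + d
Q = -8 (Q = (-3 + 6)*(-1) - 5 = 3*(-1) - 5 = -3 - 5 = -8)
z(H) = -7 + H (z(H) = H - 7 = -7 + H)
z(Q)² = (-7 - 8)² = (-15)² = 225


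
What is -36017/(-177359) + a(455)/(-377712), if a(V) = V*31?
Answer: 11102404409/66990622608 ≈ 0.16573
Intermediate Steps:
a(V) = 31*V
-36017/(-177359) + a(455)/(-377712) = -36017/(-177359) + (31*455)/(-377712) = -36017*(-1/177359) + 14105*(-1/377712) = 36017/177359 - 14105/377712 = 11102404409/66990622608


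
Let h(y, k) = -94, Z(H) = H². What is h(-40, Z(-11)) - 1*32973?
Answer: -33067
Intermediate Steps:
h(-40, Z(-11)) - 1*32973 = -94 - 1*32973 = -94 - 32973 = -33067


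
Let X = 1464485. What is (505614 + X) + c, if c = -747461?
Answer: 1222638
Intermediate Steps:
(505614 + X) + c = (505614 + 1464485) - 747461 = 1970099 - 747461 = 1222638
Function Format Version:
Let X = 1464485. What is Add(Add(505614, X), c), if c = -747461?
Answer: 1222638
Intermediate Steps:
Add(Add(505614, X), c) = Add(Add(505614, 1464485), -747461) = Add(1970099, -747461) = 1222638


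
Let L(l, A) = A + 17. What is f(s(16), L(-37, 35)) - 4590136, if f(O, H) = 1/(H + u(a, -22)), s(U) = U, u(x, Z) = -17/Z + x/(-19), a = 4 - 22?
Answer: -103071503462/22455 ≈ -4.5901e+6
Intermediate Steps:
a = -18
u(x, Z) = -17/Z - x/19 (u(x, Z) = -17/Z + x*(-1/19) = -17/Z - x/19)
L(l, A) = 17 + A
f(O, H) = 1/(719/418 + H) (f(O, H) = 1/(H + (-17/(-22) - 1/19*(-18))) = 1/(H + (-17*(-1/22) + 18/19)) = 1/(H + (17/22 + 18/19)) = 1/(H + 719/418) = 1/(719/418 + H))
f(s(16), L(-37, 35)) - 4590136 = 418/(719 + 418*(17 + 35)) - 4590136 = 418/(719 + 418*52) - 4590136 = 418/(719 + 21736) - 4590136 = 418/22455 - 4590136 = -103071503462/22455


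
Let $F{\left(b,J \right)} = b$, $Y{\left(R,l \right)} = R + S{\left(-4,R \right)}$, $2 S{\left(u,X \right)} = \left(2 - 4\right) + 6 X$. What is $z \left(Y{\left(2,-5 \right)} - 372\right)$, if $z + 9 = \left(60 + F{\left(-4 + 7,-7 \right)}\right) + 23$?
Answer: $-28105$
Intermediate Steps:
$S{\left(u,X \right)} = -1 + 3 X$ ($S{\left(u,X \right)} = \frac{\left(2 - 4\right) + 6 X}{2} = \frac{-2 + 6 X}{2} = -1 + 3 X$)
$Y{\left(R,l \right)} = -1 + 4 R$ ($Y{\left(R,l \right)} = R + \left(-1 + 3 R\right) = -1 + 4 R$)
$z = 77$ ($z = -9 + \left(\left(60 + \left(-4 + 7\right)\right) + 23\right) = -9 + \left(\left(60 + 3\right) + 23\right) = -9 + \left(63 + 23\right) = -9 + 86 = 77$)
$z \left(Y{\left(2,-5 \right)} - 372\right) = 77 \left(\left(-1 + 4 \cdot 2\right) - 372\right) = 77 \left(\left(-1 + 8\right) - 372\right) = 77 \left(7 - 372\right) = 77 \left(-365\right) = -28105$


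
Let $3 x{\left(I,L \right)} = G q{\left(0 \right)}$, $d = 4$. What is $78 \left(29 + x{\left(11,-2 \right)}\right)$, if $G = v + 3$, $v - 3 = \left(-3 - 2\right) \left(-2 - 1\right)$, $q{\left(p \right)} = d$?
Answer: $4446$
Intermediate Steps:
$q{\left(p \right)} = 4$
$v = 18$ ($v = 3 + \left(-3 - 2\right) \left(-2 - 1\right) = 3 - -15 = 3 + 15 = 18$)
$G = 21$ ($G = 18 + 3 = 21$)
$x{\left(I,L \right)} = 28$ ($x{\left(I,L \right)} = \frac{21 \cdot 4}{3} = \frac{1}{3} \cdot 84 = 28$)
$78 \left(29 + x{\left(11,-2 \right)}\right) = 78 \left(29 + 28\right) = 78 \cdot 57 = 4446$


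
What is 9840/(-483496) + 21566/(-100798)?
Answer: -713682941/3045964363 ≈ -0.23430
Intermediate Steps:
9840/(-483496) + 21566/(-100798) = 9840*(-1/483496) + 21566*(-1/100798) = -1230/60437 - 10783/50399 = -713682941/3045964363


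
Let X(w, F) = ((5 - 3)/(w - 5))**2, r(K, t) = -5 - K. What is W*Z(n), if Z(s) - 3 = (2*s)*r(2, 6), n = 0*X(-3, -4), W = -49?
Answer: -147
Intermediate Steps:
X(w, F) = 4/(-5 + w)**2 (X(w, F) = (2/(-5 + w))**2 = 4/(-5 + w)**2)
n = 0 (n = 0*(4/(-5 - 3)**2) = 0*(4/(-8)**2) = 0*(4*(1/64)) = 0*(1/16) = 0)
Z(s) = 3 - 14*s (Z(s) = 3 + (2*s)*(-5 - 1*2) = 3 + (2*s)*(-5 - 2) = 3 + (2*s)*(-7) = 3 - 14*s)
W*Z(n) = -49*(3 - 14*0) = -49*(3 + 0) = -49*3 = -147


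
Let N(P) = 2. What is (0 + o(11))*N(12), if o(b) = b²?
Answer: 242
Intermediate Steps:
(0 + o(11))*N(12) = (0 + 11²)*2 = (0 + 121)*2 = 121*2 = 242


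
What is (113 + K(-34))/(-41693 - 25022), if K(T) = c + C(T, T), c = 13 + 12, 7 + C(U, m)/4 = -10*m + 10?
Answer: -302/13343 ≈ -0.022634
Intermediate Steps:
C(U, m) = 12 - 40*m (C(U, m) = -28 + 4*(-10*m + 10) = -28 + 4*(10 - 10*m) = -28 + (40 - 40*m) = 12 - 40*m)
c = 25
K(T) = 37 - 40*T (K(T) = 25 + (12 - 40*T) = 37 - 40*T)
(113 + K(-34))/(-41693 - 25022) = (113 + (37 - 40*(-34)))/(-41693 - 25022) = (113 + (37 + 1360))/(-66715) = (113 + 1397)*(-1/66715) = 1510*(-1/66715) = -302/13343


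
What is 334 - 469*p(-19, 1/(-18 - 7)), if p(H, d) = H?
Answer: 9245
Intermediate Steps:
334 - 469*p(-19, 1/(-18 - 7)) = 334 - 469*(-19) = 334 + 8911 = 9245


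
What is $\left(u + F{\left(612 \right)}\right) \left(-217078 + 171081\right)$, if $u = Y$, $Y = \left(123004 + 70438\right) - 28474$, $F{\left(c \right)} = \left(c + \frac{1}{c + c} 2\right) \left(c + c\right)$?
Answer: $-42043925826$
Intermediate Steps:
$F{\left(c \right)} = 2 c \left(c + \frac{1}{c}\right)$ ($F{\left(c \right)} = \left(c + \frac{1}{2 c} 2\right) 2 c = \left(c + \frac{1}{c}\right) 2 c = 2 c \left(c + \frac{1}{c}\right)$)
$Y = 164968$ ($Y = 193442 - 28474 = 164968$)
$u = 164968$
$\left(u + F{\left(612 \right)}\right) \left(-217078 + 171081\right) = \left(164968 + \left(2 + 2 \cdot 612^{2}\right)\right) \left(-217078 + 171081\right) = \left(164968 + \left(2 + 2 \cdot 374544\right)\right) \left(-45997\right) = \left(164968 + \left(2 + 749088\right)\right) \left(-45997\right) = \left(164968 + 749090\right) \left(-45997\right) = 914058 \left(-45997\right) = -42043925826$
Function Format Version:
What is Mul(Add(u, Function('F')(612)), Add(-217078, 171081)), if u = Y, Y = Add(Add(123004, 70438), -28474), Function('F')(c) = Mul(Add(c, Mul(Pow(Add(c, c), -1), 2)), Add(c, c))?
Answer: -42043925826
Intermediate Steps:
Function('F')(c) = Mul(2, c, Add(c, Pow(c, -1))) (Function('F')(c) = Mul(Add(c, Mul(Pow(Mul(2, c), -1), 2)), Mul(2, c)) = Mul(Add(c, Mul(Mul(Rational(1, 2), Pow(c, -1)), 2)), Mul(2, c)) = Mul(Add(c, Pow(c, -1)), Mul(2, c)) = Mul(2, c, Add(c, Pow(c, -1))))
Y = 164968 (Y = Add(193442, -28474) = 164968)
u = 164968
Mul(Add(u, Function('F')(612)), Add(-217078, 171081)) = Mul(Add(164968, Add(2, Mul(2, Pow(612, 2)))), Add(-217078, 171081)) = Mul(Add(164968, Add(2, Mul(2, 374544))), -45997) = Mul(Add(164968, Add(2, 749088)), -45997) = Mul(Add(164968, 749090), -45997) = Mul(914058, -45997) = -42043925826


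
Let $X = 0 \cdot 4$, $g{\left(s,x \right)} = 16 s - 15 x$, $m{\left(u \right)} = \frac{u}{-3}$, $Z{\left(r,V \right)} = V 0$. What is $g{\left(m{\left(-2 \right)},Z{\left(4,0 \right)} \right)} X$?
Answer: $0$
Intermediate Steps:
$Z{\left(r,V \right)} = 0$
$m{\left(u \right)} = - \frac{u}{3}$ ($m{\left(u \right)} = u \left(- \frac{1}{3}\right) = - \frac{u}{3}$)
$g{\left(s,x \right)} = - 15 x + 16 s$
$X = 0$
$g{\left(m{\left(-2 \right)},Z{\left(4,0 \right)} \right)} X = \left(\left(-15\right) 0 + 16 \left(\left(- \frac{1}{3}\right) \left(-2\right)\right)\right) 0 = \left(0 + 16 \cdot \frac{2}{3}\right) 0 = \left(0 + \frac{32}{3}\right) 0 = \frac{32}{3} \cdot 0 = 0$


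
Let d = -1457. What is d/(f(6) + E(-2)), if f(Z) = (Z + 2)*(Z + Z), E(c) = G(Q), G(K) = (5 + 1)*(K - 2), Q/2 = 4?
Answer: -1457/132 ≈ -11.038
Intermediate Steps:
Q = 8 (Q = 2*4 = 8)
G(K) = -12 + 6*K (G(K) = 6*(-2 + K) = -12 + 6*K)
E(c) = 36 (E(c) = -12 + 6*8 = -12 + 48 = 36)
f(Z) = 2*Z*(2 + Z) (f(Z) = (2 + Z)*(2*Z) = 2*Z*(2 + Z))
d/(f(6) + E(-2)) = -1457/(2*6*(2 + 6) + 36) = -1457/(2*6*8 + 36) = -1457/(96 + 36) = -1457/132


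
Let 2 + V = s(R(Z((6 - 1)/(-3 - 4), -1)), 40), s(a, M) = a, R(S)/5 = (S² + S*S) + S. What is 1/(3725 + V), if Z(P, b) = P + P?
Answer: 49/183077 ≈ 0.00026765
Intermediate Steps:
Z(P, b) = 2*P
R(S) = 5*S + 10*S² (R(S) = 5*((S² + S*S) + S) = 5*((S² + S²) + S) = 5*(2*S² + S) = 5*(S + 2*S²) = 5*S + 10*S²)
V = 552/49 (V = -2 + 5*(2*((6 - 1)/(-3 - 4)))*(1 + 2*(2*((6 - 1)/(-3 - 4)))) = -2 + 5*(2*(5/(-7)))*(1 + 2*(2*(5/(-7)))) = -2 + 5*(2*(5*(-⅐)))*(1 + 2*(2*(5*(-⅐)))) = -2 + 5*(2*(-5/7))*(1 + 2*(2*(-5/7))) = -2 + 5*(-10/7)*(1 + 2*(-10/7)) = -2 + 5*(-10/7)*(1 - 20/7) = -2 + 5*(-10/7)*(-13/7) = -2 + 650/49 = 552/49 ≈ 11.265)
1/(3725 + V) = 1/(3725 + 552/49) = 1/(183077/49) = 49/183077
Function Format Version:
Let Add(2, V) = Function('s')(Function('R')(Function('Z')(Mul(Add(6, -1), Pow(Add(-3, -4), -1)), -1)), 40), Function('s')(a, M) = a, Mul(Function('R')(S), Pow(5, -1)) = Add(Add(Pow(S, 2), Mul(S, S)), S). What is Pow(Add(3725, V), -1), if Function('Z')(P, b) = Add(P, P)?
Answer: Rational(49, 183077) ≈ 0.00026765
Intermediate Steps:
Function('Z')(P, b) = Mul(2, P)
Function('R')(S) = Add(Mul(5, S), Mul(10, Pow(S, 2))) (Function('R')(S) = Mul(5, Add(Add(Pow(S, 2), Mul(S, S)), S)) = Mul(5, Add(Add(Pow(S, 2), Pow(S, 2)), S)) = Mul(5, Add(Mul(2, Pow(S, 2)), S)) = Mul(5, Add(S, Mul(2, Pow(S, 2)))) = Add(Mul(5, S), Mul(10, Pow(S, 2))))
V = Rational(552, 49) (V = Add(-2, Mul(5, Mul(2, Mul(Add(6, -1), Pow(Add(-3, -4), -1))), Add(1, Mul(2, Mul(2, Mul(Add(6, -1), Pow(Add(-3, -4), -1))))))) = Add(-2, Mul(5, Mul(2, Mul(5, Pow(-7, -1))), Add(1, Mul(2, Mul(2, Mul(5, Pow(-7, -1))))))) = Add(-2, Mul(5, Mul(2, Mul(5, Rational(-1, 7))), Add(1, Mul(2, Mul(2, Mul(5, Rational(-1, 7))))))) = Add(-2, Mul(5, Mul(2, Rational(-5, 7)), Add(1, Mul(2, Mul(2, Rational(-5, 7)))))) = Add(-2, Mul(5, Rational(-10, 7), Add(1, Mul(2, Rational(-10, 7))))) = Add(-2, Mul(5, Rational(-10, 7), Add(1, Rational(-20, 7)))) = Add(-2, Mul(5, Rational(-10, 7), Rational(-13, 7))) = Add(-2, Rational(650, 49)) = Rational(552, 49) ≈ 11.265)
Pow(Add(3725, V), -1) = Pow(Add(3725, Rational(552, 49)), -1) = Pow(Rational(183077, 49), -1) = Rational(49, 183077)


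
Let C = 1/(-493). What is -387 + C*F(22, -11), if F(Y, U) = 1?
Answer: -190792/493 ≈ -387.00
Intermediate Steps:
C = -1/493 ≈ -0.0020284
-387 + C*F(22, -11) = -387 - 1/493*1 = -387 - 1/493 = -190792/493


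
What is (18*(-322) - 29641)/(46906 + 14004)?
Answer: -35437/60910 ≈ -0.58179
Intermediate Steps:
(18*(-322) - 29641)/(46906 + 14004) = (-5796 - 29641)/60910 = -35437*1/60910 = -35437/60910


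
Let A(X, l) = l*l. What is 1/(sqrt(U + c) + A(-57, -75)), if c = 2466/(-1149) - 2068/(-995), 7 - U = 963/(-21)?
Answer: 5001740625/28134744075449 - 4*sqrt(23478258524385)/84404232226347 ≈ 0.00017755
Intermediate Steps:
A(X, l) = l**2
U = 370/7 (U = 7 - 963/(-21) = 7 - 963*(-1)/21 = 7 - 1*(-321/7) = 7 + 321/7 = 370/7 ≈ 52.857)
c = -25846/381085 (c = 2466*(-1/1149) - 2068*(-1/995) = -822/383 + 2068/995 = -25846/381085 ≈ -0.067822)
1/(sqrt(U + c) + A(-57, -75)) = 1/(sqrt(370/7 - 25846/381085) + (-75)**2) = 1/(sqrt(140820528/2667595) + 5625) = 1/(4*sqrt(23478258524385)/2667595 + 5625) = 1/(5625 + 4*sqrt(23478258524385)/2667595)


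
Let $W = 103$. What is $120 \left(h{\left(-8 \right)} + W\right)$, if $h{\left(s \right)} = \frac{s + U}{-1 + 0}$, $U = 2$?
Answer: $13080$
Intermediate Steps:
$h{\left(s \right)} = -2 - s$ ($h{\left(s \right)} = \frac{s + 2}{-1 + 0} = \frac{2 + s}{-1} = \left(2 + s\right) \left(-1\right) = -2 - s$)
$120 \left(h{\left(-8 \right)} + W\right) = 120 \left(\left(-2 - -8\right) + 103\right) = 120 \left(\left(-2 + 8\right) + 103\right) = 120 \left(6 + 103\right) = 120 \cdot 109 = 13080$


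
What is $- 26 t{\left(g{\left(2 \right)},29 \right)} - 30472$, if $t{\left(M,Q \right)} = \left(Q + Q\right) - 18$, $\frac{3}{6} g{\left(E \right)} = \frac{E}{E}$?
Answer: $-31512$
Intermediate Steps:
$g{\left(E \right)} = 2$ ($g{\left(E \right)} = 2 \frac{E}{E} = 2 \cdot 1 = 2$)
$t{\left(M,Q \right)} = -18 + 2 Q$ ($t{\left(M,Q \right)} = 2 Q - 18 = -18 + 2 Q$)
$- 26 t{\left(g{\left(2 \right)},29 \right)} - 30472 = - 26 \left(-18 + 2 \cdot 29\right) - 30472 = - 26 \left(-18 + 58\right) - 30472 = \left(-26\right) 40 - 30472 = -1040 - 30472 = -31512$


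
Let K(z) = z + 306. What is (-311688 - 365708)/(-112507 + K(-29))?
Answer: 338698/56115 ≈ 6.0358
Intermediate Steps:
K(z) = 306 + z
(-311688 - 365708)/(-112507 + K(-29)) = (-311688 - 365708)/(-112507 + (306 - 29)) = -677396/(-112507 + 277) = -677396/(-112230) = -677396*(-1/112230) = 338698/56115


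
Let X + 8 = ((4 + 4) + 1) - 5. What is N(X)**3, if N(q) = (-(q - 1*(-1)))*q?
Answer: -1728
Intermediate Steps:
X = -4 (X = -8 + (((4 + 4) + 1) - 5) = -8 + ((8 + 1) - 5) = -8 + (9 - 5) = -8 + 4 = -4)
N(q) = q*(-1 - q) (N(q) = (-(q + 1))*q = (-(1 + q))*q = (-1 - q)*q = q*(-1 - q))
N(X)**3 = (-1*(-4)*(1 - 4))**3 = (-1*(-4)*(-3))**3 = (-12)**3 = -1728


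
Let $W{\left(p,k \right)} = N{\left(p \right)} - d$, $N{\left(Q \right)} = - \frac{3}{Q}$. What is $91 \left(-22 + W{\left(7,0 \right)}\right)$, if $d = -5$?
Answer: $-1586$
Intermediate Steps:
$W{\left(p,k \right)} = 5 - \frac{3}{p}$ ($W{\left(p,k \right)} = - \frac{3}{p} - -5 = - \frac{3}{p} + 5 = 5 - \frac{3}{p}$)
$91 \left(-22 + W{\left(7,0 \right)}\right) = 91 \left(-22 + \left(5 - \frac{3}{7}\right)\right) = 91 \left(-22 + \frac{32}{7}\right) = 91 \left(- \frac{122}{7}\right) = -1586$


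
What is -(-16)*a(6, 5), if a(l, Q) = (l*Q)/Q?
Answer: 96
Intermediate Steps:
a(l, Q) = l (a(l, Q) = (Q*l)/Q = l)
-(-16)*a(6, 5) = -(-16)*6 = -1*(-96) = 96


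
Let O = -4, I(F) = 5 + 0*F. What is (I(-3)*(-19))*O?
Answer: 380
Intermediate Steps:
I(F) = 5 (I(F) = 5 + 0 = 5)
(I(-3)*(-19))*O = (5*(-19))*(-4) = -95*(-4) = 380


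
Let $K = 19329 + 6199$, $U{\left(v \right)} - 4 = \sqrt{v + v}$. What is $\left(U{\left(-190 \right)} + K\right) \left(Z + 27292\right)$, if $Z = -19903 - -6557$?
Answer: $356069272 + 27892 i \sqrt{95} \approx 3.5607 \cdot 10^{8} + 2.7186 \cdot 10^{5} i$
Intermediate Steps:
$U{\left(v \right)} = 4 + \sqrt{2} \sqrt{v}$ ($U{\left(v \right)} = 4 + \sqrt{v + v} = 4 + \sqrt{2 v} = 4 + \sqrt{2} \sqrt{v}$)
$K = 25528$
$Z = -13346$ ($Z = -19903 + 6557 = -13346$)
$\left(U{\left(-190 \right)} + K\right) \left(Z + 27292\right) = \left(\left(4 + \sqrt{2} \sqrt{-190}\right) + 25528\right) \left(-13346 + 27292\right) = \left(\left(4 + \sqrt{2} i \sqrt{190}\right) + 25528\right) 13946 = \left(\left(4 + 2 i \sqrt{95}\right) + 25528\right) 13946 = \left(25532 + 2 i \sqrt{95}\right) 13946 = 356069272 + 27892 i \sqrt{95}$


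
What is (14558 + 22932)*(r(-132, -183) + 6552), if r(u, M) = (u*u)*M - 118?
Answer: -119299103420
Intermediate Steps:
r(u, M) = -118 + M*u² (r(u, M) = u²*M - 118 = M*u² - 118 = -118 + M*u²)
(14558 + 22932)*(r(-132, -183) + 6552) = (14558 + 22932)*((-118 - 183*(-132)²) + 6552) = 37490*((-118 - 183*17424) + 6552) = 37490*((-118 - 3188592) + 6552) = 37490*(-3188710 + 6552) = 37490*(-3182158) = -119299103420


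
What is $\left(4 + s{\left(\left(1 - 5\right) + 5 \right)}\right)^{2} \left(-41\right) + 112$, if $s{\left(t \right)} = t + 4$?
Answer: $-3209$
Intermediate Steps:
$s{\left(t \right)} = 4 + t$
$\left(4 + s{\left(\left(1 - 5\right) + 5 \right)}\right)^{2} \left(-41\right) + 112 = \left(4 + \left(4 + \left(\left(1 - 5\right) + 5\right)\right)\right)^{2} \left(-41\right) + 112 = \left(4 + \left(4 + \left(-4 + 5\right)\right)\right)^{2} \left(-41\right) + 112 = \left(4 + \left(4 + 1\right)\right)^{2} \left(-41\right) + 112 = \left(4 + 5\right)^{2} \left(-41\right) + 112 = 9^{2} \left(-41\right) + 112 = 81 \left(-41\right) + 112 = -3321 + 112 = -3209$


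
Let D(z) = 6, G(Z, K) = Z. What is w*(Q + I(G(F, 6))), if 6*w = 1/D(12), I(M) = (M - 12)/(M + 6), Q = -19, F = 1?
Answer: -4/7 ≈ -0.57143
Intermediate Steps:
I(M) = (-12 + M)/(6 + M)
w = 1/36 (w = (⅙)/6 = (⅙)*(⅙) = 1/36 ≈ 0.027778)
w*(Q + I(G(F, 6))) = (-19 + (-12 + 1)/(6 + 1))/36 = (-19 - 11/7)/36 = (1/36)*(-144/7) = -4/7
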